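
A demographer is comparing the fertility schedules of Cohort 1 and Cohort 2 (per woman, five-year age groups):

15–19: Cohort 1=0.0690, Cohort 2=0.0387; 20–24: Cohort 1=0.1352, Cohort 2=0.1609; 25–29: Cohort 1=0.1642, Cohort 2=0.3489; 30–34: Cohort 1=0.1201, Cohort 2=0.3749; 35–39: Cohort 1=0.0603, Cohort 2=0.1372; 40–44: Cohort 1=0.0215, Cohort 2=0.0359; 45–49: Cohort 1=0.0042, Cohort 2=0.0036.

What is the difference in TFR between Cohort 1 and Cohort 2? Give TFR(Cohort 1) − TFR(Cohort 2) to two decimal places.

-2.63

Cohort 1:
  Sum of ASFRs = 0.0690 + 0.1352 + 0.1642 + 0.1201 + 0.0603 + 0.0215 + 0.0042 = 0.5745
  TFR = 5 × 0.5745 = 2.8725
Cohort 2:
  Sum of ASFRs = 0.0387 + 0.1609 + 0.3489 + 0.3749 + 0.1372 + 0.0359 + 0.0036 = 1.1001
  TFR = 5 × 1.1001 = 5.5005
Difference = 2.8725 − 5.5005 = -2.628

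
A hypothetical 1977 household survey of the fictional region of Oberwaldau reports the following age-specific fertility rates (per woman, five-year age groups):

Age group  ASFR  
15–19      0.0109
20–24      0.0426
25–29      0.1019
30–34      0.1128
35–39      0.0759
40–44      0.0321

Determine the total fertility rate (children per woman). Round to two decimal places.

Sum of ASFRs = 0.0109 + 0.0426 + 0.1019 + 0.1128 + 0.0759 + 0.0321 = 0.3762
TFR = 5 × 0.3762 = 1.881

1.88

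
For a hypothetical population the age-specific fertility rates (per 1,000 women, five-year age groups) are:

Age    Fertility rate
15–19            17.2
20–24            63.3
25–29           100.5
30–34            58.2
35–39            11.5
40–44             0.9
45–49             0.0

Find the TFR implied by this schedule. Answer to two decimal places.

Sum of ASFRs = 17.2 + 63.3 + 100.5 + 58.2 + 11.5 + 0.9 + 0.0 = 251.6
TFR = 5 × 251.6 / 1000 = 1.258

1.26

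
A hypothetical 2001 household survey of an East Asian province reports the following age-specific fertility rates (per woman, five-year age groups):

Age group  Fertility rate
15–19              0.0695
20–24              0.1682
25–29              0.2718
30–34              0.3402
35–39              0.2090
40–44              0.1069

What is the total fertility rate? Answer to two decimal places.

Sum of ASFRs = 0.0695 + 0.1682 + 0.2718 + 0.3402 + 0.2090 + 0.1069 = 1.1656
TFR = 5 × 1.1656 = 5.828

5.83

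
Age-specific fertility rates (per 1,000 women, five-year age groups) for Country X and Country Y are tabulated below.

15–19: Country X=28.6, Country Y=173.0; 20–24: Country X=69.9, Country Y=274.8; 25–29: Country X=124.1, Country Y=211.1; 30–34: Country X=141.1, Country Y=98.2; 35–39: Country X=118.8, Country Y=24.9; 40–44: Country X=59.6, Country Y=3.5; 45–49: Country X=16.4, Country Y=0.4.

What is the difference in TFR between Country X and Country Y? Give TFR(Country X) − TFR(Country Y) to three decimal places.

-1.137

Country X:
  Sum of ASFRs = 28.6 + 69.9 + 124.1 + 141.1 + 118.8 + 59.6 + 16.4 = 558.5
  TFR = 5 × 558.5 / 1000 = 2.7925
Country Y:
  Sum of ASFRs = 173.0 + 274.8 + 211.1 + 98.2 + 24.9 + 3.5 + 0.4 = 785.9
  TFR = 5 × 785.9 / 1000 = 3.9295
Difference = 2.7925 − 3.9295 = -1.137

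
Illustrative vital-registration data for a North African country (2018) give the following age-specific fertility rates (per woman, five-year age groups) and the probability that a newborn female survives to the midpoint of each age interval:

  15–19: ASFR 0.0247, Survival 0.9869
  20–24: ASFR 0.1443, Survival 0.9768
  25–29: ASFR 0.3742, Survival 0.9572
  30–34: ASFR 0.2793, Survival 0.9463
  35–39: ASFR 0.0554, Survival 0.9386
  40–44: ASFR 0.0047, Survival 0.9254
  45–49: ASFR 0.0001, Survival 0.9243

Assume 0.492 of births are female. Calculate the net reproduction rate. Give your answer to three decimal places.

Proportion female at birth = 0.492.
Survival-weighted fertility by age (5·fₓ·Sₓ):
  15–19: 5 × 0.0247 × 0.9869 = 0.12188
  20–24: 5 × 0.1443 × 0.9768 = 0.70476
  25–29: 5 × 0.3742 × 0.9572 = 1.79092
  30–34: 5 × 0.2793 × 0.9463 = 1.32151
  35–39: 5 × 0.0554 × 0.9386 = 0.25999
  40–44: 5 × 0.0047 × 0.9254 = 0.02175
  45–49: 5 × 0.0001 × 0.9243 = 0.00046
Sum = 4.22127
NRR = 0.492 × 4.22127 = 2.07686

2.077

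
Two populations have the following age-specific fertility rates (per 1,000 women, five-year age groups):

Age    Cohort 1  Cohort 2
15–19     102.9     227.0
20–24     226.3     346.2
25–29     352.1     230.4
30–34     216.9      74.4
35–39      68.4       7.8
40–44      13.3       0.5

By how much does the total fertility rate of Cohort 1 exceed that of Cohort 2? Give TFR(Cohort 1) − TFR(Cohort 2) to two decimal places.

Cohort 1:
  Sum of ASFRs = 102.9 + 226.3 + 352.1 + 216.9 + 68.4 + 13.3 = 979.9
  TFR = 5 × 979.9 / 1000 = 4.8995
Cohort 2:
  Sum of ASFRs = 227.0 + 346.2 + 230.4 + 74.4 + 7.8 + 0.5 = 886.3
  TFR = 5 × 886.3 / 1000 = 4.4315
Difference = 4.8995 − 4.4315 = 0.468

0.47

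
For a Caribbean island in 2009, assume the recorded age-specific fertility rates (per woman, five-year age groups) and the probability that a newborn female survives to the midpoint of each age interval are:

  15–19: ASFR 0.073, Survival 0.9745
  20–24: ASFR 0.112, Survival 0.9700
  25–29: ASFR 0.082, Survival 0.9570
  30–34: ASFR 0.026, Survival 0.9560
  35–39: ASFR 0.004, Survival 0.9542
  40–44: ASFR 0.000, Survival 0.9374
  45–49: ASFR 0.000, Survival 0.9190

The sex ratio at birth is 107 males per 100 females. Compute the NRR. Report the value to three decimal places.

0.693

Proportion female at birth = 100 / (100 + 107) = 0.48309.
Each age group contributes 5 × ASFR × survival:
  15–19: 5 × 0.073 × 0.9745 = 0.35569
  20–24: 5 × 0.112 × 0.9700 = 0.54320
  25–29: 5 × 0.082 × 0.9570 = 0.39237
  30–34: 5 × 0.026 × 0.9560 = 0.12428
  35–39: 5 × 0.004 × 0.9542 = 0.01908
  40–44: 5 × 0.000 × 0.9374 = 0.00000
  45–49: 5 × 0.000 × 0.9190 = 0.00000
Sum = 1.43462
NRR = 0.48309 × 1.43462 = 0.69305
With NRR below 1 the population is below replacement fertility.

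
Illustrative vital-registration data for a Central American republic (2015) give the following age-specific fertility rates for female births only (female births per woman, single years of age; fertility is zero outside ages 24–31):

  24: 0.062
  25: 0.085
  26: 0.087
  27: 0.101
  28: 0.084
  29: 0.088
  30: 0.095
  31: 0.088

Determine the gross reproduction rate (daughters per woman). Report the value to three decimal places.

0.690

Sum of female ASFRs = 0.062 + 0.085 + 0.087 + 0.101 + 0.084 + 0.088 + 0.095 + 0.088 = 0.690
GRR = 0.69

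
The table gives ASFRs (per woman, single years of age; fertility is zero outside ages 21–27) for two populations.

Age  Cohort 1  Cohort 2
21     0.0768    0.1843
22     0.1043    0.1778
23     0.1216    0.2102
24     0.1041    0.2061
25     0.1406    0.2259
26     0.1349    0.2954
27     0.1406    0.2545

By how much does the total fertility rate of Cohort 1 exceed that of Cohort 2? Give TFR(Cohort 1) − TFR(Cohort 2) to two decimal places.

Cohort 1:
  Sum of ASFRs = 0.0768 + 0.1043 + 0.1216 + 0.1041 + 0.1406 + 0.1349 + 0.1406 = 0.8229
  TFR = 0.8229
Cohort 2:
  Sum of ASFRs = 0.1843 + 0.1778 + 0.2102 + 0.2061 + 0.2259 + 0.2954 + 0.2545 = 1.5542
  TFR = 1.5542
Difference = 0.8229 − 1.5542 = -0.7313

-0.73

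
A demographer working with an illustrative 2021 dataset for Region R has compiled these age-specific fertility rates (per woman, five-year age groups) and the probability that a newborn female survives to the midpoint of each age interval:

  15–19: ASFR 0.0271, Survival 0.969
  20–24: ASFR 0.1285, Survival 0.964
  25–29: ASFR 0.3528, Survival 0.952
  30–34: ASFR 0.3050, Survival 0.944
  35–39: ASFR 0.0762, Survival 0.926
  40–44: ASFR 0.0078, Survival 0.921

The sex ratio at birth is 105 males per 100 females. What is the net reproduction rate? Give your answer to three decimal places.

Proportion female at birth = 100 / (100 + 105) = 0.48780.
Survival-weighted fertility by age (5·fₓ·Sₓ):
  15–19: 5 × 0.0271 × 0.969 = 0.13130
  20–24: 5 × 0.1285 × 0.964 = 0.61937
  25–29: 5 × 0.3528 × 0.952 = 1.67933
  30–34: 5 × 0.3050 × 0.944 = 1.43960
  35–39: 5 × 0.0762 × 0.926 = 0.35281
  40–44: 5 × 0.0078 × 0.921 = 0.03592
Sum = 4.25833
NRR = 0.48780 × 4.25833 = 2.07721
NRR > 1, so each generation more than replaces itself.

2.077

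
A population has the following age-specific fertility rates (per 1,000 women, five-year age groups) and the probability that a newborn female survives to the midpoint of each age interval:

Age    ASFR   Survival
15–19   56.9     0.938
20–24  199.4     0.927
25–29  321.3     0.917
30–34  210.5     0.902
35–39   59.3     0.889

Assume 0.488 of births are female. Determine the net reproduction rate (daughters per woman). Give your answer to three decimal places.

1.892

Proportion female at birth = 0.488.
Survival-weighted fertility by age (5·fₓ·Sₓ):
  15–19: 5 × 56.9/1000 × 0.938 = 0.26686
  20–24: 5 × 199.4/1000 × 0.927 = 0.92422
  25–29: 5 × 321.3/1000 × 0.917 = 1.47316
  30–34: 5 × 210.5/1000 × 0.902 = 0.94936
  35–39: 5 × 59.3/1000 × 0.889 = 0.26359
Sum = 3.87719
NRR = 0.488 × 3.87719 = 1.89207
With NRR above 1 the population is above replacement fertility.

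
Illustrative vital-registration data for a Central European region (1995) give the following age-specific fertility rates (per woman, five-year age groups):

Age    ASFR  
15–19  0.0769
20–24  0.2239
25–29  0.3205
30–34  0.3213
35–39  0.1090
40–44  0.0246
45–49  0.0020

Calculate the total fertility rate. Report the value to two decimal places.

5.39

Sum of ASFRs = 0.0769 + 0.2239 + 0.3205 + 0.3213 + 0.1090 + 0.0246 + 0.0020 = 1.0782
TFR = 5 × 1.0782 = 5.391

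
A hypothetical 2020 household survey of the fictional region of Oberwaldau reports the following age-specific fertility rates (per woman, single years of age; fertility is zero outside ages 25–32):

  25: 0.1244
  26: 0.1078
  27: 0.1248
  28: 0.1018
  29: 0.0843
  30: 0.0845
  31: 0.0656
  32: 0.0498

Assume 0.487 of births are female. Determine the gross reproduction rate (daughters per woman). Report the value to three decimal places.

0.362

Proportion female at birth = 0.487.
Sum of ASFRs = 0.1244 + 0.1078 + 0.1248 + 0.1018 + 0.0843 + 0.0845 + 0.0656 + 0.0498 = 0.7430
TFR = 0.743
GRR = 0.487 × 0.743 = 0.36184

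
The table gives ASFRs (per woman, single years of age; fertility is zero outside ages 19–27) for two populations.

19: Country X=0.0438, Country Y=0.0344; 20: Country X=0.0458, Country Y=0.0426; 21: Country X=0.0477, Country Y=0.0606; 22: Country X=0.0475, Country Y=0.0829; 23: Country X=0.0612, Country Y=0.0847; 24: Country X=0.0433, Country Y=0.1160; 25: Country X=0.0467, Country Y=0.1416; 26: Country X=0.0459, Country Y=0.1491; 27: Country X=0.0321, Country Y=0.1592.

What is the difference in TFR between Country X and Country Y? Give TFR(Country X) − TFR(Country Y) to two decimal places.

Country X:
  Sum of ASFRs = 0.0438 + 0.0458 + 0.0477 + 0.0475 + 0.0612 + 0.0433 + 0.0467 + 0.0459 + 0.0321 = 0.4140
  TFR = 0.414
Country Y:
  Sum of ASFRs = 0.0344 + 0.0426 + 0.0606 + 0.0829 + 0.0847 + 0.1160 + 0.1416 + 0.1491 + 0.1592 = 0.8711
  TFR = 0.8711
Difference = 0.414 − 0.8711 = -0.4571

-0.46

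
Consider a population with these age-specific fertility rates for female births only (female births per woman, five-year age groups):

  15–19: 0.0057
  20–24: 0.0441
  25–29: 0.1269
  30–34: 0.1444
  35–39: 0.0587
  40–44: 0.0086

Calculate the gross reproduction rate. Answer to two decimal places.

1.94

Sum of female ASFRs = 0.0057 + 0.0441 + 0.1269 + 0.1444 + 0.0587 + 0.0086 = 0.3884
GRR = 5 × 0.3884 = 1.942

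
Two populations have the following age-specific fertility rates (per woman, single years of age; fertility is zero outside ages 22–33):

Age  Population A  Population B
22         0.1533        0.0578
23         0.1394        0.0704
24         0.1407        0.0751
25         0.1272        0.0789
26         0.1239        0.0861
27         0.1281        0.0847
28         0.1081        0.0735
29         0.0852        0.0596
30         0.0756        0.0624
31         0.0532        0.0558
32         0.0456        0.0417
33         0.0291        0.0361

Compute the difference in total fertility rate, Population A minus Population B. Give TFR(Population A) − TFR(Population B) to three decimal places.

Population A:
  Sum of ASFRs = 0.1533 + 0.1394 + 0.1407 + 0.1272 + 0.1239 + 0.1281 + 0.1081 + 0.0852 + 0.0756 + 0.0532 + 0.0456 + 0.0291 = 1.2094
  TFR = 1.2094
Population B:
  Sum of ASFRs = 0.0578 + 0.0704 + 0.0751 + 0.0789 + 0.0861 + 0.0847 + 0.0735 + 0.0596 + 0.0624 + 0.0558 + 0.0417 + 0.0361 = 0.7821
  TFR = 0.7821
Difference = 1.2094 − 0.7821 = 0.4273

0.427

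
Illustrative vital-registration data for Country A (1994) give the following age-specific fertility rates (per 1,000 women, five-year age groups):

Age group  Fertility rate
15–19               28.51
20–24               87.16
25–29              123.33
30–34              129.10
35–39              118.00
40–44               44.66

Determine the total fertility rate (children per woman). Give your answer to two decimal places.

Sum of ASFRs = 28.51 + 87.16 + 123.33 + 129.10 + 118.00 + 44.66 = 530.76
TFR = 5 × 530.76 / 1000 = 2.6538

2.65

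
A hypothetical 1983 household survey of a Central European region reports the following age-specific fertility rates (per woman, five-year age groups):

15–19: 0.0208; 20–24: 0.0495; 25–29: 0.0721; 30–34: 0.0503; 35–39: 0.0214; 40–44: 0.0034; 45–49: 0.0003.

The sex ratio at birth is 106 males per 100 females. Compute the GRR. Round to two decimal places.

0.53

Proportion female at birth = 100 / (100 + 106) = 0.48544.
Sum of ASFRs = 0.0208 + 0.0495 + 0.0721 + 0.0503 + 0.0214 + 0.0034 + 0.0003 = 0.2178
TFR = 5 × 0.2178 = 1.089
GRR = 0.48544 × 1.089 = 0.52864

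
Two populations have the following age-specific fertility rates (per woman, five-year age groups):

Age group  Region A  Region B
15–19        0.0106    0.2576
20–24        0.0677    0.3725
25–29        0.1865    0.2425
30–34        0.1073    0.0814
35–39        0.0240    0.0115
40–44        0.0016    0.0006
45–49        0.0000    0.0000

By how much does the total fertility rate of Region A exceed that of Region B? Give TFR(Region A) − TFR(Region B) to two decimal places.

Region A:
  Sum of ASFRs = 0.0106 + 0.0677 + 0.1865 + 0.1073 + 0.0240 + 0.0016 + 0.0000 = 0.3977
  TFR = 5 × 0.3977 = 1.9885
Region B:
  Sum of ASFRs = 0.2576 + 0.3725 + 0.2425 + 0.0814 + 0.0115 + 0.0006 + 0.0000 = 0.9661
  TFR = 5 × 0.9661 = 4.8305
Difference = 1.9885 − 4.8305 = -2.842

-2.84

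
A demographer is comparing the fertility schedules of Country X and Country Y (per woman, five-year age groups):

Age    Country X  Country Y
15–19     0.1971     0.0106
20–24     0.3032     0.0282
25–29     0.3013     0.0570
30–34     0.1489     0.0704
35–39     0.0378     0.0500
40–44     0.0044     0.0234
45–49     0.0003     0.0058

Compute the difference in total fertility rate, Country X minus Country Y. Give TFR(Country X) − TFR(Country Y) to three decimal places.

3.738

Country X:
  Sum of ASFRs = 0.1971 + 0.3032 + 0.3013 + 0.1489 + 0.0378 + 0.0044 + 0.0003 = 0.9930
  TFR = 5 × 0.9930 = 4.965
Country Y:
  Sum of ASFRs = 0.0106 + 0.0282 + 0.0570 + 0.0704 + 0.0500 + 0.0234 + 0.0058 = 0.2454
  TFR = 5 × 0.2454 = 1.227
Difference = 4.965 − 1.227 = 3.738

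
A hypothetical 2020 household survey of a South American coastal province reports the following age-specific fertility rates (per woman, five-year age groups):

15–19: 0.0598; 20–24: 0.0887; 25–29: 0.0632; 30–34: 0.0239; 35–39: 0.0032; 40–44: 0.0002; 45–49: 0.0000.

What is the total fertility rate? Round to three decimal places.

1.195

Sum of ASFRs = 0.0598 + 0.0887 + 0.0632 + 0.0239 + 0.0032 + 0.0002 + 0.0000 = 0.2390
TFR = 5 × 0.2390 = 1.195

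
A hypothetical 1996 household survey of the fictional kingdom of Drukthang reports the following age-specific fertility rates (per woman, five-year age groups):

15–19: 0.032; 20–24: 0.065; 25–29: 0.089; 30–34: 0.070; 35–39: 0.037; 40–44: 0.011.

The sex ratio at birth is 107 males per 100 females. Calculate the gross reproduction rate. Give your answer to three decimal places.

0.734

Proportion female at birth = 100 / (100 + 107) = 0.48309.
Sum of ASFRs = 0.032 + 0.065 + 0.089 + 0.070 + 0.037 + 0.011 = 0.304
TFR = 5 × 0.304 = 1.52
GRR = 0.48309 × 1.52 = 0.73430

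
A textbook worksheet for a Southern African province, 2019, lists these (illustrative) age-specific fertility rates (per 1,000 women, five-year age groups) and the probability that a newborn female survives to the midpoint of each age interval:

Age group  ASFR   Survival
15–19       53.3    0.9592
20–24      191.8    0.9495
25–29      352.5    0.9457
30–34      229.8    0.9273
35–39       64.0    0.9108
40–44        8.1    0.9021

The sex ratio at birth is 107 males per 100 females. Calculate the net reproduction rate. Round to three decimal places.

2.042

Proportion female at birth = 100 / (100 + 107) = 0.48309.
Weighting each age-specific rate by interval width and survival:
  15–19: 5 × 53.3/1000 × 0.9592 = 0.25563
  20–24: 5 × 191.8/1000 × 0.9495 = 0.91057
  25–29: 5 × 352.5/1000 × 0.9457 = 1.66680
  30–34: 5 × 229.8/1000 × 0.9273 = 1.06547
  35–39: 5 × 64.0/1000 × 0.9108 = 0.29146
  40–44: 5 × 8.1/1000 × 0.9021 = 0.03654
Sum = 4.22647
NRR = 0.48309 × 4.22647 = 2.04177
NRR > 1, so each generation more than replaces itself.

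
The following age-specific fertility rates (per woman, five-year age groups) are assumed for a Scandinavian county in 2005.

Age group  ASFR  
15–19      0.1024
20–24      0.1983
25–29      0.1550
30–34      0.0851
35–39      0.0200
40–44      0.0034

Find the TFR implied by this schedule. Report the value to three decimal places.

2.821

Sum of ASFRs = 0.1024 + 0.1983 + 0.1550 + 0.0851 + 0.0200 + 0.0034 = 0.5642
TFR = 5 × 0.5642 = 2.821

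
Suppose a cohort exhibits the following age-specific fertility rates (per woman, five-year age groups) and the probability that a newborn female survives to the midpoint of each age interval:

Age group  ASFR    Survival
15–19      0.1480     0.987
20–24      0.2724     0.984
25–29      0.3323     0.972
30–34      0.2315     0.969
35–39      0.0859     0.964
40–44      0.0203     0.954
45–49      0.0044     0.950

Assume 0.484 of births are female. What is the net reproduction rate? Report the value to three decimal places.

2.584

Proportion female at birth = 0.484.
Per-age-group product (5 × ASFR × survival probability):
  15–19: 5 × 0.1480 × 0.987 = 0.73038
  20–24: 5 × 0.2724 × 0.984 = 1.34021
  25–29: 5 × 0.3323 × 0.972 = 1.61498
  30–34: 5 × 0.2315 × 0.969 = 1.12162
  35–39: 5 × 0.0859 × 0.964 = 0.41404
  40–44: 5 × 0.0203 × 0.954 = 0.09683
  45–49: 5 × 0.0044 × 0.950 = 0.02090
Sum = 5.33896
NRR = 0.484 × 5.33896 = 2.58406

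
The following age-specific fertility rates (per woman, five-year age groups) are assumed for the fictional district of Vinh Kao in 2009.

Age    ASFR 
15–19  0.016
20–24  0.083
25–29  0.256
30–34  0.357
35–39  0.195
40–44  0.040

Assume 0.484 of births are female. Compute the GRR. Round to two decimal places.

2.29

Proportion female at birth = 0.484.
Sum of ASFRs = 0.016 + 0.083 + 0.256 + 0.357 + 0.195 + 0.040 = 0.947
TFR = 5 × 0.947 = 4.735
GRR = 0.484 × 4.735 = 2.29174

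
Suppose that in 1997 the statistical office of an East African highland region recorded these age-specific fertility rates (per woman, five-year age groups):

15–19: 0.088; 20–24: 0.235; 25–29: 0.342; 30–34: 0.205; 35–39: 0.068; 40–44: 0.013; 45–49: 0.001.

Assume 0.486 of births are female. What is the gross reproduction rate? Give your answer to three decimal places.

2.313

Proportion female at birth = 0.486.
Sum of ASFRs = 0.088 + 0.235 + 0.342 + 0.205 + 0.068 + 0.013 + 0.001 = 0.952
TFR = 5 × 0.952 = 4.76
GRR = 0.486 × 4.76 = 2.31336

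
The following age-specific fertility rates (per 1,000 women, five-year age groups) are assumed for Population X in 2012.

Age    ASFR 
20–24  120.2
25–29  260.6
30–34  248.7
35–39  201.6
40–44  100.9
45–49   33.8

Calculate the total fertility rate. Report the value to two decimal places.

4.83

Sum of ASFRs = 120.2 + 260.6 + 248.7 + 201.6 + 100.9 + 33.8 = 965.8
TFR = 5 × 965.8 / 1000 = 4.829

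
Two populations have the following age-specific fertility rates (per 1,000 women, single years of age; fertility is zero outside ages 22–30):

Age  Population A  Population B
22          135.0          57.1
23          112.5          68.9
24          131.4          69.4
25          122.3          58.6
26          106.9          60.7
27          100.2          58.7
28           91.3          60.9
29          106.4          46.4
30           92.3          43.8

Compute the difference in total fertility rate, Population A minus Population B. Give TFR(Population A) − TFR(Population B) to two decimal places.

0.47

Population A:
  Sum of ASFRs = 135.0 + 112.5 + 131.4 + 122.3 + 106.9 + 100.2 + 91.3 + 106.4 + 92.3 = 998.3
  TFR = 998.3 / 1000 = 0.9983
Population B:
  Sum of ASFRs = 57.1 + 68.9 + 69.4 + 58.6 + 60.7 + 58.7 + 60.9 + 46.4 + 43.8 = 524.5
  TFR = 524.5 / 1000 = 0.5245
Difference = 0.9983 − 0.5245 = 0.4738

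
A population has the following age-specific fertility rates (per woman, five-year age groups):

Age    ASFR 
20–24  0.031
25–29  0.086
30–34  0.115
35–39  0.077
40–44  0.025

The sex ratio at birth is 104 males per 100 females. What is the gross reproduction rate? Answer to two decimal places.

0.82

Proportion female at birth = 100 / (100 + 104) = 0.49020.
Sum of ASFRs = 0.031 + 0.086 + 0.115 + 0.077 + 0.025 = 0.334
TFR = 5 × 0.334 = 1.67
GRR = 0.49020 × 1.67 = 0.81863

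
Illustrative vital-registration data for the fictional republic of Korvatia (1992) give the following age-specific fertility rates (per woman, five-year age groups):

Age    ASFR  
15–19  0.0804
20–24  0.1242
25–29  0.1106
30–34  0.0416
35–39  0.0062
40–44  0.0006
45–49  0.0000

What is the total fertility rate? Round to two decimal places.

1.82

Sum of ASFRs = 0.0804 + 0.1242 + 0.1106 + 0.0416 + 0.0062 + 0.0006 + 0.0000 = 0.3636
TFR = 5 × 0.3636 = 1.818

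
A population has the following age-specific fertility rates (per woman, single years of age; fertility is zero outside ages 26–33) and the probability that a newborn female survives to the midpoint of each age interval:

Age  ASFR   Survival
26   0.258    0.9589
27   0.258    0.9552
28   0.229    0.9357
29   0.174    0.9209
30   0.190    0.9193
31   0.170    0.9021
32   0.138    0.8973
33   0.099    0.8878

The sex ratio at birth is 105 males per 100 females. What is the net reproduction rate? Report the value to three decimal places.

0.687

Proportion female at birth = 100 / (100 + 105) = 0.48780.
Per-age-group product (1 × ASFR × survival probability):
  26: 1 × 0.258 × 0.9589 = 0.24740
  27: 1 × 0.258 × 0.9552 = 0.24644
  28: 1 × 0.229 × 0.9357 = 0.21428
  29: 1 × 0.174 × 0.9209 = 0.16024
  30: 1 × 0.190 × 0.9193 = 0.17467
  31: 1 × 0.170 × 0.9021 = 0.15336
  32: 1 × 0.138 × 0.8973 = 0.12383
  33: 1 × 0.099 × 0.8878 = 0.08789
Sum = 1.40811
NRR = 0.48780 × 1.40811 = 0.68688
With NRR below 1 the population is below replacement fertility.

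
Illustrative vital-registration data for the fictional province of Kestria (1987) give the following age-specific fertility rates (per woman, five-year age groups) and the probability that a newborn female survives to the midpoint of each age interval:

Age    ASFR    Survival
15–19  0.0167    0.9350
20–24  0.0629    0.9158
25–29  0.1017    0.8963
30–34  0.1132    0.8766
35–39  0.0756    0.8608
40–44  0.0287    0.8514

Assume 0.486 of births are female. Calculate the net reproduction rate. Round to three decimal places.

0.858

Proportion female at birth = 0.486.
Each age group contributes 5 × ASFR × survival:
  15–19: 5 × 0.0167 × 0.9350 = 0.07807
  20–24: 5 × 0.0629 × 0.9158 = 0.28802
  25–29: 5 × 0.1017 × 0.8963 = 0.45577
  30–34: 5 × 0.1132 × 0.8766 = 0.49616
  35–39: 5 × 0.0756 × 0.8608 = 0.32538
  40–44: 5 × 0.0287 × 0.8514 = 0.12218
Sum = 1.76558
NRR = 0.486 × 1.76558 = 0.85807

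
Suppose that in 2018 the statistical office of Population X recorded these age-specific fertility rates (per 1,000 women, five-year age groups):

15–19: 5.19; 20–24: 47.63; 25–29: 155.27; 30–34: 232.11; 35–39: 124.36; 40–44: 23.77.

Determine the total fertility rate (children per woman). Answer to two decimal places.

2.94

Sum of ASFRs = 5.19 + 47.63 + 155.27 + 232.11 + 124.36 + 23.77 = 588.33
TFR = 5 × 588.33 / 1000 = 2.94165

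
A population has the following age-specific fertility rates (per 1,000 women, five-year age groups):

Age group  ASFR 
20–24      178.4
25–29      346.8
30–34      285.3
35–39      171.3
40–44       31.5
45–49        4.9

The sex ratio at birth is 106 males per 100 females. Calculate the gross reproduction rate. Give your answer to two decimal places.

Proportion female at birth = 100 / (100 + 106) = 0.48544.
Sum of ASFRs = 178.4 + 346.8 + 285.3 + 171.3 + 31.5 + 4.9 = 1018.2
TFR = 5 × 1018.2 / 1000 = 5.091
GRR = 0.48544 × 5.091 = 2.47138

2.47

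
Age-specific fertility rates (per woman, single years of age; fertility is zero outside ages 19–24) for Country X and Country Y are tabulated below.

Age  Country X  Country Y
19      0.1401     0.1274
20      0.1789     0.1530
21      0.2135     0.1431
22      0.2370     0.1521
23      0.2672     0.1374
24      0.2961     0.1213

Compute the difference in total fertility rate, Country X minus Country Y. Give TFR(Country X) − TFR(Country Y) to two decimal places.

0.50

Country X:
  Sum of ASFRs = 0.1401 + 0.1789 + 0.2135 + 0.2370 + 0.2672 + 0.2961 = 1.3328
  TFR = 1.3328
Country Y:
  Sum of ASFRs = 0.1274 + 0.1530 + 0.1431 + 0.1521 + 0.1374 + 0.1213 = 0.8343
  TFR = 0.8343
Difference = 1.3328 − 0.8343 = 0.4985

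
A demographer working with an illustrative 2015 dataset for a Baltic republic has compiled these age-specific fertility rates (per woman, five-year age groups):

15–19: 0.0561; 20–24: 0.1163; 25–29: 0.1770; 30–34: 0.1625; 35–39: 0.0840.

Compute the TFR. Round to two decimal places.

2.98

Sum of ASFRs = 0.0561 + 0.1163 + 0.1770 + 0.1625 + 0.0840 = 0.5959
TFR = 5 × 0.5959 = 2.9795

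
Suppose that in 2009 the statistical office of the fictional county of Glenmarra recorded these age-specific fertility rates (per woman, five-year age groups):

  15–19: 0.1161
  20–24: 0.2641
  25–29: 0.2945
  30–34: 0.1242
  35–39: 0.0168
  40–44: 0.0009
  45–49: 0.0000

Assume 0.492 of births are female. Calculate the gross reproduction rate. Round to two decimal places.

Proportion female at birth = 0.492.
Sum of ASFRs = 0.1161 + 0.2641 + 0.2945 + 0.1242 + 0.0168 + 0.0009 + 0.0000 = 0.8166
TFR = 5 × 0.8166 = 4.083
GRR = 0.492 × 4.083 = 2.00884

2.01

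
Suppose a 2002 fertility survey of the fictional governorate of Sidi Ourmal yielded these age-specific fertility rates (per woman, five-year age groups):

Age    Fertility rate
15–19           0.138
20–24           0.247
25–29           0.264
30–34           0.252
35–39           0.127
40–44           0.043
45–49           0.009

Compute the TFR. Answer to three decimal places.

Sum of ASFRs = 0.138 + 0.247 + 0.264 + 0.252 + 0.127 + 0.043 + 0.009 = 1.080
TFR = 5 × 1.080 = 5.4

5.400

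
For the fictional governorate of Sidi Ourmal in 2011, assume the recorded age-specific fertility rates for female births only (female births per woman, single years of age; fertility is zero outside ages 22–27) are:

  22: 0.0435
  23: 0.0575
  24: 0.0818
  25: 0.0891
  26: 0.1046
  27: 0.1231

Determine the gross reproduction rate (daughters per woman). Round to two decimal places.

Sum of female ASFRs = 0.0435 + 0.0575 + 0.0818 + 0.0891 + 0.1046 + 0.1231 = 0.4996
GRR = 0.4996

0.50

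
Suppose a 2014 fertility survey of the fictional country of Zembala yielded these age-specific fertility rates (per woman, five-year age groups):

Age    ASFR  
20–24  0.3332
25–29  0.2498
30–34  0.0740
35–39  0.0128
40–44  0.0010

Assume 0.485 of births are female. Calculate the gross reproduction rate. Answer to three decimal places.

1.627

Proportion female at birth = 0.485.
Sum of ASFRs = 0.3332 + 0.2498 + 0.0740 + 0.0128 + 0.0010 = 0.6708
TFR = 5 × 0.6708 = 3.354
GRR = 0.485 × 3.354 = 1.62669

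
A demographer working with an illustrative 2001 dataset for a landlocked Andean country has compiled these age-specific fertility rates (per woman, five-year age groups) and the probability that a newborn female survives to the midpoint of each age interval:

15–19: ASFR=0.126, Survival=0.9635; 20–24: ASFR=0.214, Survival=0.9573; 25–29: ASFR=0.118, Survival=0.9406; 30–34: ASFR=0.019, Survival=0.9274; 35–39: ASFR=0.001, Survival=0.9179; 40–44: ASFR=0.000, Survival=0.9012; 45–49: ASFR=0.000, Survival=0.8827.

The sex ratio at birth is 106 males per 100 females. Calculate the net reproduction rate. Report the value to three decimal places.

Proportion female at birth = 100 / (100 + 106) = 0.48544.
Each age group contributes 5 × ASFR × survival:
  15–19: 5 × 0.126 × 0.9635 = 0.60701
  20–24: 5 × 0.214 × 0.9573 = 1.02431
  25–29: 5 × 0.118 × 0.9406 = 0.55495
  30–34: 5 × 0.019 × 0.9274 = 0.08810
  35–39: 5 × 0.001 × 0.9179 = 0.00459
  40–44: 5 × 0.000 × 0.9012 = 0.00000
  45–49: 5 × 0.000 × 0.8827 = 0.00000
Sum = 2.27896
NRR = 0.48544 × 2.27896 = 1.10630

1.106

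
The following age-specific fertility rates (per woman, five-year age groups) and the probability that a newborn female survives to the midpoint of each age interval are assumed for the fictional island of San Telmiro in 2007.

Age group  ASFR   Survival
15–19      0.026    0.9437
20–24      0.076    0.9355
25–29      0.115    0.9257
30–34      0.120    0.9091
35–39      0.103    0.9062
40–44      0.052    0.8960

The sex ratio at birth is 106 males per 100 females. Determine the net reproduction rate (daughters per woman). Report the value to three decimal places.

1.095

Proportion female at birth = 100 / (100 + 106) = 0.48544.
Survival-weighted fertility by age (5·fₓ·Sₓ):
  15–19: 5 × 0.026 × 0.9437 = 0.12268
  20–24: 5 × 0.076 × 0.9355 = 0.35549
  25–29: 5 × 0.115 × 0.9257 = 0.53228
  30–34: 5 × 0.120 × 0.9091 = 0.54546
  35–39: 5 × 0.103 × 0.9062 = 0.46669
  40–44: 5 × 0.052 × 0.8960 = 0.23296
Sum = 2.25556
NRR = 0.48544 × 2.25556 = 1.09494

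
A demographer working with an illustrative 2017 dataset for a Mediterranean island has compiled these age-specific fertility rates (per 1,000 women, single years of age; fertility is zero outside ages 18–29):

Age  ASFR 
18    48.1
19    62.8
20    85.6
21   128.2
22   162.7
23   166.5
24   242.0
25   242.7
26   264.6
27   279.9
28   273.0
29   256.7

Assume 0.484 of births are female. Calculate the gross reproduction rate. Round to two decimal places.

1.07

Proportion female at birth = 0.484.
Sum of ASFRs = 48.1 + 62.8 + 85.6 + 128.2 + 162.7 + 166.5 + 242.0 + 242.7 + 264.6 + 279.9 + 273.0 + 256.7 = 2212.8
TFR = 2212.8 / 1000 = 2.2128
GRR = 0.484 × 2.2128 = 1.07100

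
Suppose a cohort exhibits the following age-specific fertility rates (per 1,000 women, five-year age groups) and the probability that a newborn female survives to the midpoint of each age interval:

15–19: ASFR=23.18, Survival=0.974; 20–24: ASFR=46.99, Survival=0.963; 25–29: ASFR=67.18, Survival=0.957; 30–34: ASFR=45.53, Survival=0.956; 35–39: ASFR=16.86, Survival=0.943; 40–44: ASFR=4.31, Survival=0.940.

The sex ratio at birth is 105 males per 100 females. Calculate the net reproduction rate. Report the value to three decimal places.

Proportion female at birth = 100 / (100 + 105) = 0.48780.
Each age group contributes 5 × ASFR × survival:
  15–19: 5 × 23.18/1000 × 0.974 = 0.11289
  20–24: 5 × 46.99/1000 × 0.963 = 0.22626
  25–29: 5 × 67.18/1000 × 0.957 = 0.32146
  30–34: 5 × 45.53/1000 × 0.956 = 0.21763
  35–39: 5 × 16.86/1000 × 0.943 = 0.07949
  40–44: 5 × 4.31/1000 × 0.940 = 0.02026
Sum = 0.97799
NRR = 0.48780 × 0.97799 = 0.47706
With NRR below 1 the population is below replacement fertility.

0.477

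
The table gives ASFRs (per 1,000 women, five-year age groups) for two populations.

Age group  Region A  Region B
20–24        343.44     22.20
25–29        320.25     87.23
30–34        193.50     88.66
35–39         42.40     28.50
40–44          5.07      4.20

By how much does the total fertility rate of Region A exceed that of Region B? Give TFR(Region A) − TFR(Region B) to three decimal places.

3.369

Region A:
  Sum of ASFRs = 343.44 + 320.25 + 193.50 + 42.40 + 5.07 = 904.66
  TFR = 5 × 904.66 / 1000 = 4.5233
Region B:
  Sum of ASFRs = 22.20 + 87.23 + 88.66 + 28.50 + 4.20 = 230.79
  TFR = 5 × 230.79 / 1000 = 1.15395
Difference = 4.5233 − 1.15395 = 3.36935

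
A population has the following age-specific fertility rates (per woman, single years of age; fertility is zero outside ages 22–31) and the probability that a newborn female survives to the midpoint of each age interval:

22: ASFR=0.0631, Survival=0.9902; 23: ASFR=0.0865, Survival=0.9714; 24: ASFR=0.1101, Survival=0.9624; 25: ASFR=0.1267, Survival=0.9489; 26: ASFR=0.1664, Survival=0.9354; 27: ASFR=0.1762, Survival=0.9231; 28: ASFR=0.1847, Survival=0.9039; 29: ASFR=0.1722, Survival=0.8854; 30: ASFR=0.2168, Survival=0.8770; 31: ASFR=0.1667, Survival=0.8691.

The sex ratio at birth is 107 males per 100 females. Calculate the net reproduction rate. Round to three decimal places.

Proportion female at birth = 100 / (100 + 107) = 0.48309.
Each age group contributes 1 × ASFR × survival:
  22: 1 × 0.0631 × 0.9902 = 0.06248
  23: 1 × 0.0865 × 0.9714 = 0.08403
  24: 1 × 0.1101 × 0.9624 = 0.10596
  25: 1 × 0.1267 × 0.9489 = 0.12023
  26: 1 × 0.1664 × 0.9354 = 0.15565
  27: 1 × 0.1762 × 0.9231 = 0.16265
  28: 1 × 0.1847 × 0.9039 = 0.16695
  29: 1 × 0.1722 × 0.8854 = 0.15247
  30: 1 × 0.2168 × 0.8770 = 0.19013
  31: 1 × 0.1667 × 0.8691 = 0.14488
Sum = 1.34543
NRR = 0.48309 × 1.34543 = 0.64996
An NRR under 1 implies long-run decline under these rates.

0.650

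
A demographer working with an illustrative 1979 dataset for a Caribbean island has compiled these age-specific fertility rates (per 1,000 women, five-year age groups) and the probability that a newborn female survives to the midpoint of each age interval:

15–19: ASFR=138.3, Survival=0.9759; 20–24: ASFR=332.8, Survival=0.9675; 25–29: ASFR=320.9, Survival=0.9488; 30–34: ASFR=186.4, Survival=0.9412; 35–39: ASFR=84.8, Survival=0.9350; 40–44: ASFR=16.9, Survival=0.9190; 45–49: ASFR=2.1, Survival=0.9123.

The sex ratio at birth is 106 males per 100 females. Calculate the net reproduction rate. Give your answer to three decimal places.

Proportion female at birth = 100 / (100 + 106) = 0.48544.
Weighting each age-specific rate by interval width and survival:
  15–19: 5 × 138.3/1000 × 0.9759 = 0.67483
  20–24: 5 × 332.8/1000 × 0.9675 = 1.60992
  25–29: 5 × 320.9/1000 × 0.9488 = 1.52235
  30–34: 5 × 186.4/1000 × 0.9412 = 0.87720
  35–39: 5 × 84.8/1000 × 0.9350 = 0.39644
  40–44: 5 × 16.9/1000 × 0.9190 = 0.07766
  45–49: 5 × 2.1/1000 × 0.9123 = 0.00958
Sum = 5.16798
NRR = 0.48544 × 5.16798 = 2.50874
NRR > 1, so each generation more than replaces itself.

2.509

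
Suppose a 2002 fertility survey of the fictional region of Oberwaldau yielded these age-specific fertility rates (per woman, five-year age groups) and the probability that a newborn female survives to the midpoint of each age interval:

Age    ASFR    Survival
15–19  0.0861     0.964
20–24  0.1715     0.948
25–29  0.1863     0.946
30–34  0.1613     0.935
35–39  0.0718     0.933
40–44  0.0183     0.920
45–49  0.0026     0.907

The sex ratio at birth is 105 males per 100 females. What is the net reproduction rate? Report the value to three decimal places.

Proportion female at birth = 100 / (100 + 105) = 0.48780.
Weighting each age-specific rate by interval width and survival:
  15–19: 5 × 0.0861 × 0.964 = 0.41500
  20–24: 5 × 0.1715 × 0.948 = 0.81291
  25–29: 5 × 0.1863 × 0.946 = 0.88120
  30–34: 5 × 0.1613 × 0.935 = 0.75408
  35–39: 5 × 0.0718 × 0.933 = 0.33495
  40–44: 5 × 0.0183 × 0.920 = 0.08418
  45–49: 5 × 0.0026 × 0.907 = 0.01179
Sum = 3.29411
NRR = 0.48780 × 3.29411 = 1.60687

1.607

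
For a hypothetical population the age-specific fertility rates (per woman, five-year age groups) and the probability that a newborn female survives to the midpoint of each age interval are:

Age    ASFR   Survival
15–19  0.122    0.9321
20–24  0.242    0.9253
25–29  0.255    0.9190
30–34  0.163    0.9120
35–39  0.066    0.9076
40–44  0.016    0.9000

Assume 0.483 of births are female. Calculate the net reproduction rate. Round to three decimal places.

Proportion female at birth = 0.483.
Each age group contributes 5 × ASFR × survival:
  15–19: 5 × 0.122 × 0.9321 = 0.56858
  20–24: 5 × 0.242 × 0.9253 = 1.11961
  25–29: 5 × 0.255 × 0.9190 = 1.17173
  30–34: 5 × 0.163 × 0.9120 = 0.74328
  35–39: 5 × 0.066 × 0.9076 = 0.29951
  40–44: 5 × 0.016 × 0.9000 = 0.07200
Sum = 3.97471
NRR = 0.483 × 3.97471 = 1.91978

1.920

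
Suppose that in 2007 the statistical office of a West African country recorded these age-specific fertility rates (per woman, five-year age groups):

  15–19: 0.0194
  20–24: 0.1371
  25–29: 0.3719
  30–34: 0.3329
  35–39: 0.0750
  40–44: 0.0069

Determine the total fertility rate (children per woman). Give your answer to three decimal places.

4.716

Sum of ASFRs = 0.0194 + 0.1371 + 0.3719 + 0.3329 + 0.0750 + 0.0069 = 0.9432
TFR = 5 × 0.9432 = 4.716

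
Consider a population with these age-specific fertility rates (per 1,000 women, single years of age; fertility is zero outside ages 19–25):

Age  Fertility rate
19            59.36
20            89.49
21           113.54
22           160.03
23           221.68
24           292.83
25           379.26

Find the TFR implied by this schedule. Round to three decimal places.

1.316

Sum of ASFRs = 59.36 + 89.49 + 113.54 + 160.03 + 221.68 + 292.83 + 379.26 = 1316.19
TFR = 1316.19 / 1000 = 1.31619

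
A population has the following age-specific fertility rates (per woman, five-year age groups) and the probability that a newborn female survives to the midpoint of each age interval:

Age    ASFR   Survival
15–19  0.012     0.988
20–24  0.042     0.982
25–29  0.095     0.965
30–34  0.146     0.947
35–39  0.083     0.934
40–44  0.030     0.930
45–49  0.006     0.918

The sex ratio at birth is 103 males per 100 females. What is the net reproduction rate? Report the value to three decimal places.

Proportion female at birth = 100 / (100 + 103) = 0.49261.
Weighting each age-specific rate by interval width and survival:
  15–19: 5 × 0.012 × 0.988 = 0.05928
  20–24: 5 × 0.042 × 0.982 = 0.20622
  25–29: 5 × 0.095 × 0.965 = 0.45838
  30–34: 5 × 0.146 × 0.947 = 0.69131
  35–39: 5 × 0.083 × 0.934 = 0.38761
  40–44: 5 × 0.030 × 0.930 = 0.13950
  45–49: 5 × 0.006 × 0.918 = 0.02754
Sum = 1.96984
NRR = 0.49261 × 1.96984 = 0.97036
NRR < 1, so the cohort does not fully replace itself.

0.970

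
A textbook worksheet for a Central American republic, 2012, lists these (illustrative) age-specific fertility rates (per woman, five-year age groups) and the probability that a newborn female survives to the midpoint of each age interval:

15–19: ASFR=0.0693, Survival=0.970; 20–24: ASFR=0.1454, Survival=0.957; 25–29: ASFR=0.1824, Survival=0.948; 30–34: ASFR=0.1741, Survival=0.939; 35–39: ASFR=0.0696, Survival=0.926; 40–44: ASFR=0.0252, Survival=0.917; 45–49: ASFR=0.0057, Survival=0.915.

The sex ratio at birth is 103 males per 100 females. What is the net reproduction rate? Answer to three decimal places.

1.565

Proportion female at birth = 100 / (100 + 103) = 0.49261.
Weighting each age-specific rate by interval width and survival:
  15–19: 5 × 0.0693 × 0.970 = 0.33611
  20–24: 5 × 0.1454 × 0.957 = 0.69574
  25–29: 5 × 0.1824 × 0.948 = 0.86458
  30–34: 5 × 0.1741 × 0.939 = 0.81740
  35–39: 5 × 0.0696 × 0.926 = 0.32225
  40–44: 5 × 0.0252 × 0.917 = 0.11554
  45–49: 5 × 0.0057 × 0.915 = 0.02608
Sum = 3.17770
NRR = 0.49261 × 3.17770 = 1.56537
An NRR exceeding 1 indicates intrinsic growth under these rates.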